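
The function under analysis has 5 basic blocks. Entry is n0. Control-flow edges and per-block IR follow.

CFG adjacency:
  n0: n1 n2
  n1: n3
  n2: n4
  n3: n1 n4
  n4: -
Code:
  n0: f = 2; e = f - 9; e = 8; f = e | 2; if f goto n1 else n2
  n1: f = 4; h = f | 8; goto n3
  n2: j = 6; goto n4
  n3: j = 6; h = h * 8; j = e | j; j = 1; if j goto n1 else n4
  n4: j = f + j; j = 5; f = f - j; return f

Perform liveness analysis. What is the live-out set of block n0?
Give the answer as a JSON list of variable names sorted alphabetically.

Per-block:
  n0: {e,f} / ∅
  n1: {f,h} / ∅
  n2: {j} / ∅
  n3: {h,j} / {e,h}
  n4: {f,j} / {f,j}

Liveness:
  n0: in=∅ out={e,f}
  n1: in={e} out={e,f,h}
  n2: in={f} out={f,j}
  n3: in={e,f,h} out={e,f,j}
  n4: in={f,j} out=∅

live-out(n0) = ["e", "f"]

Answer: ["e", "f"]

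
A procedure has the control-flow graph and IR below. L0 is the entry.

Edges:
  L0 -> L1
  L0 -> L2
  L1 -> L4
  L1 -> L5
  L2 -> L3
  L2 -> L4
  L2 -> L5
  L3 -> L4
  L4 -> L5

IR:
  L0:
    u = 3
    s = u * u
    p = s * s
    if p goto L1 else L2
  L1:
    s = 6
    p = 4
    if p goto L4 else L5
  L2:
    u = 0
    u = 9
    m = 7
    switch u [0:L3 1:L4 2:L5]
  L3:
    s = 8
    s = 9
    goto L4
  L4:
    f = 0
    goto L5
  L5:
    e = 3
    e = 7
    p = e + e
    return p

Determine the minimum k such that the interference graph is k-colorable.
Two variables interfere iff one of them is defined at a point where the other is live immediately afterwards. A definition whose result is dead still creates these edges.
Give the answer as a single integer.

Answer: 2

Derivation:
Per-block:
  L0 def {p,s,u} use ∅
  L1 def {p,s} use ∅
  L2 def {m,u} use ∅
  L3 def {s} use ∅
  L4 def {f} use ∅
  L5 def {e,p} use ∅

Live sets:
  L0: in=∅ out=∅
  L1: in=∅ out=∅
  L2: in=∅ out=∅
  L3: in=∅ out=∅
  L4: in=∅ out=∅
  L5: in=∅ out=∅

Interfere edges:
  e — ∅
  f — ∅
  m — {u}
  p — ∅
  s — ∅
  u — {m}

Colouring:
  clique {m,u} ⇒ need ≥ 2
  assign e→c0 f→c0 m→c0 p→c0 s→c0 u→c1 — no edge inside a register ⇒ χ ≤ 2
  χ = 2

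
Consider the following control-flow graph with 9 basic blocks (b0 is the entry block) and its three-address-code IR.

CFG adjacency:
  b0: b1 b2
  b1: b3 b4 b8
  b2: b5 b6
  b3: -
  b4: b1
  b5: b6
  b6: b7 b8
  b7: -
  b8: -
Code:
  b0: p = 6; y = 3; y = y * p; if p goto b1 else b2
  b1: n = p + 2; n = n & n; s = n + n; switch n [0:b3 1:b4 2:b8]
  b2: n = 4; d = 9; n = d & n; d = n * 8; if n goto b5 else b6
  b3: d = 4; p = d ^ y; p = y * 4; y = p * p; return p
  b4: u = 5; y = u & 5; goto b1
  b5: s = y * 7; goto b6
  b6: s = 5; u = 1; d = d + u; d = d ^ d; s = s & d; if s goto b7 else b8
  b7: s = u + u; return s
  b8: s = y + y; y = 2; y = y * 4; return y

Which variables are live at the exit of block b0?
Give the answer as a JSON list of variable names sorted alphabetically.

Answer: ["p", "y"]

Derivation:
Per-block:
  b0: {p,y} / ∅
  b1: {n,s} / {p}
  b2: {d,n} / ∅
  b3: {d,p,y} / {y}
  b4: {u,y} / ∅
  b5: {s} / {y}
  b6: {d,s,u} / {d}
  b7: {s} / {u}
  b8: {s,y} / {y}

Backward fixpoint:
  b0 li=∅ lo={p,y}
  b1 li={p,y} lo={p,y}
  b2 li={y} lo={d,y}
  b3 li={y} lo=∅
  b4 li={p} lo={p,y}
  b5 li={d,y} lo={d,y}
  b6 li={d,y} lo={u,y}
  b7 li={u} lo=∅
  b8 li={y} lo=∅

live-out(b0) = ["p", "y"]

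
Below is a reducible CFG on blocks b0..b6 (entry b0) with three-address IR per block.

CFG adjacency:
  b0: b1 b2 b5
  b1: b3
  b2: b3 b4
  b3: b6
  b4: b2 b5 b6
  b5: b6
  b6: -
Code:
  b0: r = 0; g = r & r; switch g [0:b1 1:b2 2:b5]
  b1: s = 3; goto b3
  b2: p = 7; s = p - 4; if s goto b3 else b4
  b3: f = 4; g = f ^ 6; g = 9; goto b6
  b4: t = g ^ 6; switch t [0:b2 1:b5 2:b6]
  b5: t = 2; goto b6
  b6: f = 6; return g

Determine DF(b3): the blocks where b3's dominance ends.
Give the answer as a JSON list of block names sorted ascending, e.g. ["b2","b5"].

idom tree: b1←b0 b2←b0 b3←b0 b4←b2 b5←b0 b6←b0
Dom∩ at merges:
  b2: preds {b0,b4}: {b0} ∩ {b0,b2,b4} = {b0}; idom=b0
  b3: preds {b1,b2}: {b0,b1} ∩ {b0,b2} = {b0}; idom=b0
  b5: preds {b0,b4}: {b0} ∩ {b0,b2,b4} = {b0}; idom=b0
  b6: preds {b3,b4,b5}: {b0,b3} ∩ {b0,b2,b4} ∩ {b0,b5} = {b0}; idom=b0

Frontier:
  b2←b0: walk · to b0
  b2←b4: walk b4→b2 to b0
  b3←b1: walk b1 to b0
  b3←b2: walk b2 to b0
  b5←b0: walk · to b0
  b5←b4: walk b4→b2 to b0
  b6←b3: walk b3 to b0
  b6←b4: walk b4→b2 to b0
  b6←b5: walk b5 to b0
  b0 → ∅
  b1 → {b3}
  b2 → {b2,b3,b5,b6}
  b3 → {b6}
  b4 → {b2,b5,b6}
  b5 → {b6}
  b6 → ∅

DF(b3) = ["b6"]

Answer: ["b6"]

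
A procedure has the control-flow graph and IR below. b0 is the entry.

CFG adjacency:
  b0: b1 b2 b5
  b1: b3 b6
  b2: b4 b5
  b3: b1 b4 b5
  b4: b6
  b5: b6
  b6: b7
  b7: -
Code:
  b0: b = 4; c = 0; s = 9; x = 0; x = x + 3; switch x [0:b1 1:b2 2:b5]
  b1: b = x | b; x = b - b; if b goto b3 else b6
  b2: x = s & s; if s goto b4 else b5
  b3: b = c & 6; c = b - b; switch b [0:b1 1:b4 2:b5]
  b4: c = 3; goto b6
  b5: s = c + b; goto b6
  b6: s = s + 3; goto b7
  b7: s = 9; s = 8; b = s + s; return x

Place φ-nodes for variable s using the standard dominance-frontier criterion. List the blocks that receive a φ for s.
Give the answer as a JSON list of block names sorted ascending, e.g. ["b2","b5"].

idom tree: b1←b0 b2←b0 b3←b1 b4←b0 b5←b0 b6←b0 b7←b6
Join-block Dom:
  b1: preds {b0,b3}: {b0} ∩ {b0,b1,b3} = {b0}; idom=b0
  b4: preds {b2,b3}: {b0,b2} ∩ {b0,b1,b3} = {b0}; idom=b0
  b5: preds {b0,b2,b3}: {b0} ∩ {b0,b2} ∩ {b0,b1,b3} = {b0}; idom=b0
  b6: preds {b1,b4,b5}: {b0,b1} ∩ {b0,b4} ∩ {b0,b5} = {b0}; idom=b0

DF derivation:
  b1←b0: walk · to b0
  b1←b3: walk b3→b1 to b0
  b4←b2: walk b2 to b0
  b4←b3: walk b3→b1 to b0
  b5←b0: walk · to b0
  b5←b2: walk b2 to b0
  b5←b3: walk b3→b1 to b0
  b6←b1: walk b1 to b0
  b6←b4: walk b4 to b0
  b6←b5: walk b5 to b0
  b0: DF=∅
  b1: DF={b1,b4,b5,b6}
  b2: DF={b4,b5}
  b3: DF={b1,b4,b5}
  b4: DF={b6}
  b5: DF={b6}
  b6: DF=∅
  b7: DF=∅

φ for s: defs {b0,b5,b6,b7}
  DF⁺ = {b6}

Answer: ["b6"]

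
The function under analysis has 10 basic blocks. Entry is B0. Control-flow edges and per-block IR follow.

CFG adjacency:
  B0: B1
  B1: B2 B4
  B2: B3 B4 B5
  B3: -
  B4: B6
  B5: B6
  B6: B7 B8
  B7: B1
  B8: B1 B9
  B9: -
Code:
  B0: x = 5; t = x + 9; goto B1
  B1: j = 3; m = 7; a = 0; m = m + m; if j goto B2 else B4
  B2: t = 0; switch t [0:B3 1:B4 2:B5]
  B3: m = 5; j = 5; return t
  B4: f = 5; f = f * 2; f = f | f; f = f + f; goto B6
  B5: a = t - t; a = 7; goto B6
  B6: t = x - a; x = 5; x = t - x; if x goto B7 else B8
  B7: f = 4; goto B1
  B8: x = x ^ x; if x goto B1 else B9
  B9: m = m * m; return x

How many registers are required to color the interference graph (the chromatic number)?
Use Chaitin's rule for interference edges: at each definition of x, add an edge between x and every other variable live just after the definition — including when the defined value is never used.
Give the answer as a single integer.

Answer: 5

Working:
Per-block:
  B0: def={t,x} ue=∅
  B1: def={a,j,m} ue=∅
  B2: def={t} ue=∅
  B3: def={j,m} ue={t}
  B4: def={f} ue=∅
  B5: def={a} ue={t}
  B6: def={t,x} ue={a,x}
  B7: def={f} ue=∅
  B8: def={x} ue={x}
  B9: def={m} ue={m,x}

Liveness:
  B0 li=∅ lo={x}
  B1 li={x} lo={a,m,x}
  B2 li={a,m,x} lo={a,m,t,x}
  B3 li={t} lo=∅
  B4 li={a,m,x} lo={a,m,x}
  B5 li={m,t,x} lo={a,m,x}
  B6 li={a,m,x} lo={m,x}
  B7 li={x} lo={x}
  B8 li={m,x} lo={m,x}
  B9 li={m,x} lo=∅

Interfere edges:
  a↔{f,j,m,t,x}
  f↔{a,m,x}
  j↔{a,m,t,x}
  m↔{a,f,j,t,x}
  t↔{a,j,m,x}
  x↔{a,f,j,m,t}

Registers:
  lower bound: {a,j,m,t,x} mutually conflict ⇒ χ ≥ 5
  assign a→R0 f→R3 j→R3 m→R1 t→R4 x→R2 — no edge inside a register ⇒ χ ≤ 5
  χ = 5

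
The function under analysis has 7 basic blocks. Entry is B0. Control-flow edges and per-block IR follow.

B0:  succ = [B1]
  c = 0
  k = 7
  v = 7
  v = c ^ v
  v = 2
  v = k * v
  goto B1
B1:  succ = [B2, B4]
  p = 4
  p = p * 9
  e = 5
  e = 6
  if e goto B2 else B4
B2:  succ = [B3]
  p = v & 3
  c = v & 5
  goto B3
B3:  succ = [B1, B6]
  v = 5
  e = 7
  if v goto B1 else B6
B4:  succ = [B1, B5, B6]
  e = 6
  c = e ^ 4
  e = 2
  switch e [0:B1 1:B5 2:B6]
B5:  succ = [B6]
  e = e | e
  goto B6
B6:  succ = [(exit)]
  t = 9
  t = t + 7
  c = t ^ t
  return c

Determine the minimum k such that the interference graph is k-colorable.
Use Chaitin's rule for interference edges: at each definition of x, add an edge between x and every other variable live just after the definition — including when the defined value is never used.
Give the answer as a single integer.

def/use:
  B0 def {c,k,v} use ∅
  B1 def {e,p} use ∅
  B2 def {c,p} use {v}
  B3 def {e,v} use ∅
  B4 def {c,e} use ∅
  B5 def {e} use {e}
  B6 def {c,t} use ∅

Live sets:
  live B0: ∅→{v}
  live B1: {v}→{v}
  live B2: {v}→∅
  live B3: ∅→{v}
  live B4: {v}→{e,v}
  live B5: {e}→∅
  live B6: ∅→∅

Interference:
  c↔{k,v}
  e↔{v}
  k↔{c,v}
  p↔{v}
  t↔∅
  v↔{c,e,k,p}

Colouring:
  lower bound: {c,k,v} mutually conflict ⇒ χ ≥ 3
  assign c→R1 e→R1 k→R2 p→R1 t→R0 v→R0 — no edge inside a register ⇒ χ ≤ 3
  χ = 3

Answer: 3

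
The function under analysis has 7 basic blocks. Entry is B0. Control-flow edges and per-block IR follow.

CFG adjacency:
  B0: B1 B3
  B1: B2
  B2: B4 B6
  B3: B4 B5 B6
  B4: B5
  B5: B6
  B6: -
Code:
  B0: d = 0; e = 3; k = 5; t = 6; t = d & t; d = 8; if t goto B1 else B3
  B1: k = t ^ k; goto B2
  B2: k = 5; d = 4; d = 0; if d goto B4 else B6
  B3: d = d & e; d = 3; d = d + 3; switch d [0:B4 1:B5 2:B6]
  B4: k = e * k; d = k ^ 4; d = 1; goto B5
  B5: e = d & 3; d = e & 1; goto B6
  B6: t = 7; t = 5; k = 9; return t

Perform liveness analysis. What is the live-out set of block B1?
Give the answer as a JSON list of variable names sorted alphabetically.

Answer: ["e"]

Derivation:
Per-block:
  B0: {d,e,k,t} / ∅
  B1: {k} / {k,t}
  B2: {d,k} / ∅
  B3: {d} / {d,e}
  B4: {d,k} / {e,k}
  B5: {d,e} / {d}
  B6: {k,t} / ∅

Backward fixpoint:
  live B0: ∅→{d,e,k,t}
  live B1: {e,k,t}→{e}
  live B2: {e}→{e,k}
  live B3: {d,e,k}→{d,e,k}
  live B4: {e,k}→{d}
  live B5: {d}→∅
  live B6: ∅→∅

live-out(B1) = ["e"]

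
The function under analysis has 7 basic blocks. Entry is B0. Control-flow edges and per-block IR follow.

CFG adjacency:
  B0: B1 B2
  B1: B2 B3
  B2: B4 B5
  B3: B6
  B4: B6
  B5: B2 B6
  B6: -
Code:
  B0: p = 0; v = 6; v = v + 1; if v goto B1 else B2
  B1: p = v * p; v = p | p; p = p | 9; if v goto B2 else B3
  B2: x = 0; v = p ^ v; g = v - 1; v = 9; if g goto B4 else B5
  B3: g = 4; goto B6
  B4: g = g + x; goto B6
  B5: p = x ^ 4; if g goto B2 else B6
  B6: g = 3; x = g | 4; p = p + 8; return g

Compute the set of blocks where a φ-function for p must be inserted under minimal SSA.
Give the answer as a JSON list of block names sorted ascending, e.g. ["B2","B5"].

idom tree: B1←B0 B2←B0 B3←B1 B4←B2 B5←B2 B6←B0
Join-block Dom:
  B2: preds {B0,B1,B5}: {B0} ∩ {B0,B1} ∩ {B0,B2,B5} = {B0}; idom=B0
  B6: preds {B3,B4,B5}: {B0,B1,B3} ∩ {B0,B2,B4} ∩ {B0,B2,B5} = {B0}; idom=B0

DF derivation:
  B2←B0: walk · to B0
  B2←B1: walk B1 to B0
  B2←B5: walk B5→B2 to B0
  B6←B3: walk B3→B1 to B0
  B6←B4: walk B4→B2 to B0
  B6←B5: walk B5→B2 to B0
  B0 → ∅
  B1 → {B2,B6}
  B2 → {B2,B6}
  B3 → {B6}
  B4 → {B6}
  B5 → {B2,B6}
  B6 → ∅

φ for p: defs {B0,B1,B5,B6}
  DF⁺ = {B2,B6}

Answer: ["B2", "B6"]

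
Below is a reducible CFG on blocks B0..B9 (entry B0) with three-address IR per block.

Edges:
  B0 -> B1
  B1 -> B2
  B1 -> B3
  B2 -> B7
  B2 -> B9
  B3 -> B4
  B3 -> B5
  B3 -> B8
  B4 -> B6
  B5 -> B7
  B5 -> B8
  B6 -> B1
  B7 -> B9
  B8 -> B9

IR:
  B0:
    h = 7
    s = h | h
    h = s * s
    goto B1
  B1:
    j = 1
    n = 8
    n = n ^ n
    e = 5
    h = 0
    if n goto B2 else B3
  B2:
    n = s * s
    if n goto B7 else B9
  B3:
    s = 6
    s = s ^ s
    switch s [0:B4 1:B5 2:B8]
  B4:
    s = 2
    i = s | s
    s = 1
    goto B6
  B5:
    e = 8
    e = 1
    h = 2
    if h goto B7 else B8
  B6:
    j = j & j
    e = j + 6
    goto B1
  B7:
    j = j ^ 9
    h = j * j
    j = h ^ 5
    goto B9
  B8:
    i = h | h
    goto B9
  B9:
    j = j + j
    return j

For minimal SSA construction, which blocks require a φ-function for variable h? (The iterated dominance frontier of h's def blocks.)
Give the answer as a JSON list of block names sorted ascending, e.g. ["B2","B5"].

idom tree: B1←B0 B2←B1 B3←B1 B4←B3 B5←B3 B6←B4 B7←B1 B8←B3 B9←B1
Dom at joins:
  B1: preds {B0,B6}: {B0} ∩ {B0,B1,B3,B4,B6} = {B0}; idom=B0
  B7: preds {B2,B5}: {B0,B1,B2} ∩ {B0,B1,B3,B5} = {B0,B1}; idom=B1
  B8: preds {B3,B5}: {B0,B1,B3} ∩ {B0,B1,B3,B5} = {B0,B1,B3}; idom=B3
  B9: preds {B2,B7,B8}: {B0,B1,B2} ∩ {B0,B1,B7} ∩ {B0,B1,B3,B8} = {B0,B1}; idom=B1

DF walk-up:
  B1←B0: walk · to B0
  B1←B6: walk B6→B4→B3→B1 to B0
  B7←B2: walk B2 to B1
  B7←B5: walk B5→B3 to B1
  B8←B3: walk · to B3
  B8←B5: walk B5 to B3
  B9←B2: walk B2 to B1
  B9←B7: walk B7 to B1
  B9←B8: walk B8→B3 to B1
  B0 → ∅
  B1 → {B1}
  B2 → {B7,B9}
  B3 → {B1,B7,B9}
  B4 → {B1}
  B5 → {B7,B8}
  B6 → {B1}
  B7 → {B9}
  B8 → {B9}
  B9 → ∅

φ for h: defs {B0,B1,B5,B7}
  DF⁺ = {B1,B7,B8,B9}

Answer: ["B1", "B7", "B8", "B9"]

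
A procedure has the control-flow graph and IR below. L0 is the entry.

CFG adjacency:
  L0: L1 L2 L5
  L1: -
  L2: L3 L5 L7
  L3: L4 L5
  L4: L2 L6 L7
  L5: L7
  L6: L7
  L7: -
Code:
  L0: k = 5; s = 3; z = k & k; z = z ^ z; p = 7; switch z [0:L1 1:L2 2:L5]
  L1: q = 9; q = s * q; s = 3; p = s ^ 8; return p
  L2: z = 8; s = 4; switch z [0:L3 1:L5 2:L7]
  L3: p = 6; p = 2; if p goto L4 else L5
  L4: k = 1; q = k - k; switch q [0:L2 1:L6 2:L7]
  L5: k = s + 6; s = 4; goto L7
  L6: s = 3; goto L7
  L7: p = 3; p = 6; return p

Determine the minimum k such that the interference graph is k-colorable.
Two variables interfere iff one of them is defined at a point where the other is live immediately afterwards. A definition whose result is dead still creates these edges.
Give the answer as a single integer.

Answer: 3

Analysis:
Per-block:
  L0: def={k,p,s,z} ue=∅
  L1: def={p,q,s} ue={s}
  L2: def={s,z} ue=∅
  L3: def={p} ue=∅
  L4: def={k,q} ue=∅
  L5: def={k,s} ue={s}
  L6: def={s} ue=∅
  L7: def={p} ue=∅

Live sets:
  L0 li=∅ lo={s}
  L1 li={s} lo=∅
  L2 li=∅ lo={s}
  L3 li={s} lo={s}
  L4 li=∅ lo=∅
  L5 li={s} lo=∅
  L6 li=∅ lo=∅
  L7 li=∅ lo=∅

Interference:
  k: {s}
  p: {s,z}
  q: {s}
  s: {k,p,q,z}
  z: {p,s}

Chromatic number:
  {p,s,z} pairwise interfere (3-clique) ⇒ χ ≥ 3
  assign k→r1 p→r1 q→r1 s→r0 z→r2 — no edge inside a register ⇒ χ ≤ 3
  χ = 3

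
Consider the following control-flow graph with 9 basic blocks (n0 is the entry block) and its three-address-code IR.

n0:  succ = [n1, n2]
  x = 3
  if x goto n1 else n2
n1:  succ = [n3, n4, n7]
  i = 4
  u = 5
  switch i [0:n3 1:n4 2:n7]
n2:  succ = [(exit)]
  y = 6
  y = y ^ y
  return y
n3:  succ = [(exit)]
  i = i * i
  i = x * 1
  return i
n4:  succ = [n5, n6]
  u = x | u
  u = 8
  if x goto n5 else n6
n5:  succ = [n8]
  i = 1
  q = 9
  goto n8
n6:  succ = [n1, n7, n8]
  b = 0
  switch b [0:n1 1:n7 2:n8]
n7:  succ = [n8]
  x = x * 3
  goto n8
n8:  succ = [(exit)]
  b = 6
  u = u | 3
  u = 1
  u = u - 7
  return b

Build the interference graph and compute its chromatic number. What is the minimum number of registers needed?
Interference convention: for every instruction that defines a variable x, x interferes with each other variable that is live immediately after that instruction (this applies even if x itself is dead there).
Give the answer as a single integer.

def/use:
  n0: {x} / ∅
  n1: {i,u} / ∅
  n2: {y} / ∅
  n3: {i} / {i,x}
  n4: {u} / {u,x}
  n5: {i,q} / ∅
  n6: {b} / ∅
  n7: {x} / {x}
  n8: {b,u} / {u}

Backward fixpoint:
  live n0: ∅→{x}
  live n1: {x}→{i,u,x}
  live n2: ∅→∅
  live n3: {i,x}→∅
  live n4: {u,x}→{u,x}
  live n5: {u}→{u}
  live n6: {u,x}→{u,x}
  live n7: {u,x}→{u}
  live n8: {u}→∅

Interfere edges:
  b↔{u,x}
  i↔{u,x}
  q↔{u}
  u↔{b,i,q,x}
  x↔{b,i,u}
  y↔∅

Registers:
  {b,u,x} pairwise interfere (3-clique) ⇒ χ ≥ 3
  assign b→c2 i→c2 q→c1 u→c0 x→c1 y→c0 — no edge inside a register ⇒ χ ≤ 3
  χ = 3

Answer: 3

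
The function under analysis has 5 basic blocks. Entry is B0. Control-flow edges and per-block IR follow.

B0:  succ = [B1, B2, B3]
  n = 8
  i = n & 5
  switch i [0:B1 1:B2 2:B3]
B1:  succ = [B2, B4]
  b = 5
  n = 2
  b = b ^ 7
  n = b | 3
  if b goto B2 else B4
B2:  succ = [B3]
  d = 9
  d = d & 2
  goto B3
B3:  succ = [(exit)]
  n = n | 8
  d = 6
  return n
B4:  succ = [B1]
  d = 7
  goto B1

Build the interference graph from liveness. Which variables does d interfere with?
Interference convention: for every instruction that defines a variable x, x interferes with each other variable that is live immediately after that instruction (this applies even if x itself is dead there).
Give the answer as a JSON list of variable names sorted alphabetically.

Block summaries:
  B0 def {i,n} use ∅
  B1 def {b,n} use ∅
  B2 def {d} use ∅
  B3 def {d,n} use {n}
  B4 def {d} use ∅

Liveness:
  live B0: ∅→{n}
  live B1: ∅→{n}
  live B2: {n}→{n}
  live B3: {n}→∅
  live B4: ∅→∅

Interference:
  b↔{n}
  d↔{n}
  i↔{n}
  n↔{b,d,i}

N(d) = ["n"]

Answer: ["n"]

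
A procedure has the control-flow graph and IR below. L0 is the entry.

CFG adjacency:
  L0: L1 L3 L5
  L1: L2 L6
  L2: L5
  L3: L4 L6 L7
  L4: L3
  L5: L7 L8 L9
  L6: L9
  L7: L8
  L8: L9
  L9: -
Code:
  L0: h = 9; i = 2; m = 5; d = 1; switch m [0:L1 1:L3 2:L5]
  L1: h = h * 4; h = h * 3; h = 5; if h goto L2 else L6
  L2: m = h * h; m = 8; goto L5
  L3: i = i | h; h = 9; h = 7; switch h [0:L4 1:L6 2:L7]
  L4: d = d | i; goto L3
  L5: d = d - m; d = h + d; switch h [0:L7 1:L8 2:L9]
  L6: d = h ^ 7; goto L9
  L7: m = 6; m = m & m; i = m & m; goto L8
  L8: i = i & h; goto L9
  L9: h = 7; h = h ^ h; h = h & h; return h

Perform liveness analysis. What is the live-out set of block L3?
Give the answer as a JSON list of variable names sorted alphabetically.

Answer: ["d", "h", "i"]

Working:
Per-block:
  L0 def {d,h,i,m} use ∅
  L1 def {h} use {h}
  L2 def {m} use {h}
  L3 def {h,i} use {h,i}
  L4 def {d} use {d,i}
  L5 def {d} use {d,h,m}
  L6 def {d} use {h}
  L7 def {i,m} use ∅
  L8 def {i} use {h,i}
  L9 def {h} use ∅

Backward fixpoint:
  L0 li=∅ lo={d,h,i,m}
  L1 li={d,h,i} lo={d,h,i}
  L2 li={d,h,i} lo={d,h,i,m}
  L3 li={d,h,i} lo={d,h,i}
  L4 li={d,h,i} lo={d,h,i}
  L5 li={d,h,i,m} lo={h,i}
  L6 li={h} lo=∅
  L7 li={h} lo={h,i}
  L8 li={h,i} lo=∅
  L9 li=∅ lo=∅

live-out(L3) = ["d", "h", "i"]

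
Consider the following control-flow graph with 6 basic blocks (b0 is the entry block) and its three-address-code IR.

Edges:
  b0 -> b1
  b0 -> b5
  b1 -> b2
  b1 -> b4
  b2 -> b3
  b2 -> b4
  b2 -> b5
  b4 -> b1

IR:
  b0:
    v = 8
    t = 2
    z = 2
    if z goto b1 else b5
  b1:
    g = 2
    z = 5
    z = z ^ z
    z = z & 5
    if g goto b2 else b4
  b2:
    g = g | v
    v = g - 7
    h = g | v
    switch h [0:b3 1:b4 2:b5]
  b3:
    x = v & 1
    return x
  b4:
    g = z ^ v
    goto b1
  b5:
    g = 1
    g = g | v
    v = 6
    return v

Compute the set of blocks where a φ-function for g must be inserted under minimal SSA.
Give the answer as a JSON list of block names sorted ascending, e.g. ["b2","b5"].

Answer: ["b1", "b4", "b5"]

Working:
idom tree: b1←b0 b2←b1 b3←b2 b4←b1 b5←b0
Dom at joins:
  b1: preds {b0,b4}: {b0} ∩ {b0,b1,b4} = {b0}; idom=b0
  b4: preds {b1,b2}: {b0,b1} ∩ {b0,b1,b2} = {b0,b1}; idom=b1
  b5: preds {b0,b2}: {b0} ∩ {b0,b1,b2} = {b0}; idom=b0

DF walk-up:
  join b1 pred b0: · stop@b0
  join b1 pred b4: b4→b1 stop@b0
  join b4 pred b1: · stop@b1
  join b4 pred b2: b2 stop@b1
  join b5 pred b0: · stop@b0
  join b5 pred b2: b2→b1 stop@b0
  b0: DF=∅
  b1: DF={b1,b5}
  b2: DF={b4,b5}
  b3: DF=∅
  b4: DF={b1}
  b5: DF=∅

φ for g: defs {b1,b2,b4,b5}
  DF⁺ = {b1,b4,b5}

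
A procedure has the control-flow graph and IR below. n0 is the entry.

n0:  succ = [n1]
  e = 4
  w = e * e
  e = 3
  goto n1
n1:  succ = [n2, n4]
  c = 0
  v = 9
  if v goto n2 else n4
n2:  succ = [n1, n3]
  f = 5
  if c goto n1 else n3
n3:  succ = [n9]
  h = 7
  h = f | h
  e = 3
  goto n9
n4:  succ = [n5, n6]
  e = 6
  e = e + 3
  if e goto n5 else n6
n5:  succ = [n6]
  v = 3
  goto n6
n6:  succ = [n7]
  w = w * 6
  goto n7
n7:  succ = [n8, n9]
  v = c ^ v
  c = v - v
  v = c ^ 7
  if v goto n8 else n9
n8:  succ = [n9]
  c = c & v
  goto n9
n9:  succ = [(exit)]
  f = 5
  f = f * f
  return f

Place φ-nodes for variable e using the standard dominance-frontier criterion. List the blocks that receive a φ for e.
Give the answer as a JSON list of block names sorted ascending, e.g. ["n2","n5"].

idom tree: n1←n0 n2←n1 n3←n2 n4←n1 n5←n4 n6←n4 n7←n6 n8←n7 n9←n1
Dom at joins:
  n1: preds {n0,n2}: {n0} ∩ {n0,n1,n2} = {n0}; idom=n0
  n6: preds {n4,n5}: {n0,n1,n4} ∩ {n0,n1,n4,n5} = {n0,n1,n4}; idom=n4
  n9: preds {n3,n7,n8}: {n0,n1,n2,n3} ∩ {n0,n1,n4,n6,n7} ∩ {n0,n1,n4,n6,n7,n8} = {n0,n1}; idom=n1

DF derivation:
  n1←n0: walk · to n0
  n1←n2: walk n2→n1 to n0
  n6←n4: walk · to n4
  n6←n5: walk n5 to n4
  n9←n3: walk n3→n2 to n1
  n9←n7: walk n7→n6→n4 to n1
  n9←n8: walk n8→n7→n6→n4 to n1
  DF(n0)=∅
  DF(n1)={n1}
  DF(n2)={n1,n9}
  DF(n3)={n9}
  DF(n4)={n9}
  DF(n5)={n6}
  DF(n6)={n9}
  DF(n7)={n9}
  DF(n8)={n9}
  DF(n9)=∅

φ for e: defs {n0,n3,n4}
  DF⁺ = {n9}

Answer: ["n9"]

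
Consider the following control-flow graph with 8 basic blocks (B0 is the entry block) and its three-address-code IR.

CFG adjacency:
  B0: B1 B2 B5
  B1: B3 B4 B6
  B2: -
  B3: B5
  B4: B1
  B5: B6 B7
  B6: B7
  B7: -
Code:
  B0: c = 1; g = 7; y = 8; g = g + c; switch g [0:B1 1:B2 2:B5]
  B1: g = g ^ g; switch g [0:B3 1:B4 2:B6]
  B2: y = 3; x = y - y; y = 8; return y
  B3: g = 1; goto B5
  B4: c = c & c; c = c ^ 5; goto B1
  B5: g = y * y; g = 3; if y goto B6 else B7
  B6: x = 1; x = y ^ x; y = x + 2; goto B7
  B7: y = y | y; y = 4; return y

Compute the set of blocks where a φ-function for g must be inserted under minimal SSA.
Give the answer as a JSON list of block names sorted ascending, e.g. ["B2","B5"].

Answer: ["B1", "B5", "B6", "B7"]

Derivation:
idom tree: B1←B0 B2←B0 B3←B1 B4←B1 B5←B0 B6←B0 B7←B0
Join-block Dom:
  B1: preds {B0,B4}: {B0} ∩ {B0,B1,B4} = {B0}; idom=B0
  B5: preds {B0,B3}: {B0} ∩ {B0,B1,B3} = {B0}; idom=B0
  B6: preds {B1,B5}: {B0,B1} ∩ {B0,B5} = {B0}; idom=B0
  B7: preds {B5,B6}: {B0,B5} ∩ {B0,B6} = {B0}; idom=B0

Frontier:
  B1←B0: walk · to B0
  B1←B4: walk B4→B1 to B0
  B5←B0: walk · to B0
  B5←B3: walk B3→B1 to B0
  B6←B1: walk B1 to B0
  B6←B5: walk B5 to B0
  B7←B5: walk B5 to B0
  B7←B6: walk B6 to B0
  DF(B0)=∅
  DF(B1)={B1,B5,B6}
  DF(B2)=∅
  DF(B3)={B5}
  DF(B4)={B1}
  DF(B5)={B6,B7}
  DF(B6)={B7}
  DF(B7)=∅

φ for g: defs {B0,B1,B3,B5}
  DF⁺ = {B1,B5,B6,B7}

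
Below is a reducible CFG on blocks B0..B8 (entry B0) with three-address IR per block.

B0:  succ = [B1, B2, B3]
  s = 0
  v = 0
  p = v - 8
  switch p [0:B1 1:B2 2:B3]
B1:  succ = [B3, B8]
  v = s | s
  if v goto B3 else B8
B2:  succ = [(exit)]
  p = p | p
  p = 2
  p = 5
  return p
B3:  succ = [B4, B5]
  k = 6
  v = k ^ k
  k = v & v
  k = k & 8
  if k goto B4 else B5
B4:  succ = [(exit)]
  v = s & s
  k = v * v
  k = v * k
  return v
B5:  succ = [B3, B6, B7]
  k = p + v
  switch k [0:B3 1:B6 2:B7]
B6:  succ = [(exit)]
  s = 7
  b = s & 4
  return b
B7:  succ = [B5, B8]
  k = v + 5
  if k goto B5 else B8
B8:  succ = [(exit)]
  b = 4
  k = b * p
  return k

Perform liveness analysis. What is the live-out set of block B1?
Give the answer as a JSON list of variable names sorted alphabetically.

def/use:
  B0: def={p,s,v} ue=∅
  B1: def={v} ue={s}
  B2: def={p} ue={p}
  B3: def={k,v} ue=∅
  B4: def={k,v} ue={s}
  B5: def={k} ue={p,v}
  B6: def={b,s} ue=∅
  B7: def={k} ue={v}
  B8: def={b,k} ue={p}

Live sets:
  live B0: ∅→{p,s}
  live B1: {p,s}→{p,s}
  live B2: {p}→∅
  live B3: {p,s}→{p,s,v}
  live B4: {s}→∅
  live B5: {p,s,v}→{p,s,v}
  live B6: ∅→∅
  live B7: {p,s,v}→{p,s,v}
  live B8: {p}→∅

live-out(B1) = ["p", "s"]

Answer: ["p", "s"]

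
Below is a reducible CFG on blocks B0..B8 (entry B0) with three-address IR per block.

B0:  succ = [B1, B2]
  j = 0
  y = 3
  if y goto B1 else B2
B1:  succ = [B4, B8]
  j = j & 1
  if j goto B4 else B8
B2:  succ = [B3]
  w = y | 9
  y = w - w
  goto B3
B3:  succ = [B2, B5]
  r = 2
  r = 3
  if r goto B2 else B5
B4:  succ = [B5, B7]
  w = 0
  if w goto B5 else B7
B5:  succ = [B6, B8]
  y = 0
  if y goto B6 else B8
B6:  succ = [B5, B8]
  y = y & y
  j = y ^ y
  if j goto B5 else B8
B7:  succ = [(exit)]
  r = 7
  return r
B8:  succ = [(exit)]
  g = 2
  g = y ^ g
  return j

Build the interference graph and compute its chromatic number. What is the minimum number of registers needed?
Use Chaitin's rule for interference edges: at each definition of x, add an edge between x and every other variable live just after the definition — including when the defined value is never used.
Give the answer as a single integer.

Answer: 3

Derivation:
Per-block:
  B0: def={j,y} ue=∅
  B1: def={j} ue={j}
  B2: def={w,y} ue={y}
  B3: def={r} ue=∅
  B4: def={w} ue=∅
  B5: def={y} ue=∅
  B6: def={j,y} ue={y}
  B7: def={r} ue=∅
  B8: def={g} ue={j,y}

Liveness:
  live B0: ∅→{j,y}
  live B1: {j,y}→{j,y}
  live B2: {j,y}→{j,y}
  live B3: {j,y}→{j,y}
  live B4: {j}→{j}
  live B5: {j}→{j,y}
  live B6: {y}→{j,y}
  live B7: ∅→∅
  live B8: {j,y}→∅

Interference:
  g — {j,y}
  j — {g,r,w,y}
  r — {j,y}
  w — {j}
  y — {g,j,r}

Registers:
  {g,j,y} pairwise interfere (3-clique) ⇒ χ ≥ 3
  assign g→r2 j→r0 r→r2 w→r1 y→r1 — no edge inside a register ⇒ χ ≤ 3
  χ = 3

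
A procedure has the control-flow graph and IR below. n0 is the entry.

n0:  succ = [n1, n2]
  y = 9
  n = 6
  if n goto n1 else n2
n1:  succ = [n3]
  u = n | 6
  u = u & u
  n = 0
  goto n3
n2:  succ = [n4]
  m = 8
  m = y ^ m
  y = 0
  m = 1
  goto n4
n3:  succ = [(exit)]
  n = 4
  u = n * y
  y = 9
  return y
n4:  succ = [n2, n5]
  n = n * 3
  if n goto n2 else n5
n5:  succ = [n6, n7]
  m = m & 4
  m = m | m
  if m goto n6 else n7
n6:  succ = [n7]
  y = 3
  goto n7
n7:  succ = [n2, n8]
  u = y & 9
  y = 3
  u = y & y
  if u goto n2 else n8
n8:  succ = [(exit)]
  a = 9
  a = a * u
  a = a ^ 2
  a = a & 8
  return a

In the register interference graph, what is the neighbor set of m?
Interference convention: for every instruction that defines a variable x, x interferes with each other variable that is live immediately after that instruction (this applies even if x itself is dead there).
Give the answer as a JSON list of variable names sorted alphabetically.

Block summaries:
  n0 def {n,y} use ∅
  n1 def {n,u} use {n}
  n2 def {m,y} use {y}
  n3 def {n,u,y} use {y}
  n4 def {n} use {n}
  n5 def {m} use {m}
  n6 def {y} use ∅
  n7 def {u,y} use {y}
  n8 def {a} use {u}

Backward fixpoint:
  n0: in=∅ out={n,y}
  n1: in={n,y} out={y}
  n2: in={n,y} out={m,n,y}
  n3: in={y} out=∅
  n4: in={m,n,y} out={m,n,y}
  n5: in={m,n,y} out={n,y}
  n6: in={n} out={n,y}
  n7: in={n,y} out={n,u,y}
  n8: in={u} out=∅

Conflict graph:
  a↔{u}
  m↔{n,y}
  n↔{m,u,y}
  u↔{a,n,y}
  y↔{m,n,u}

N(m) = ["n", "y"]

Answer: ["n", "y"]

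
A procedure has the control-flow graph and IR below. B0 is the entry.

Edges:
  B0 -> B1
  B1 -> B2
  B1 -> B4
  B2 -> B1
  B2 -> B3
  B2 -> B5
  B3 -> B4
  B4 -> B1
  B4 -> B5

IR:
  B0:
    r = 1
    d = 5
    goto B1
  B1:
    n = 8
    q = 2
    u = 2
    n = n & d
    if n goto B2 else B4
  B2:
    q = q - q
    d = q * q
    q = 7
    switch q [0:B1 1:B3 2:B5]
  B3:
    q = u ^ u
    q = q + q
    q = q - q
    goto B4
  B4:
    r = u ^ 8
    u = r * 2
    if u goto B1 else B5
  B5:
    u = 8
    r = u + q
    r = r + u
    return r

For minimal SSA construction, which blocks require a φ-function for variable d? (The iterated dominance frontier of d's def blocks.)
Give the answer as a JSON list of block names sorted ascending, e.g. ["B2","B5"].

Answer: ["B1", "B4", "B5"]

Analysis:
idom tree: B1←B0 B2←B1 B3←B2 B4←B1 B5←B1
Dom∩ at merges:
  B1: preds {B0,B2,B4}: {B0} ∩ {B0,B1,B2} ∩ {B0,B1,B4} = {B0}; idom=B0
  B4: preds {B1,B3}: {B0,B1} ∩ {B0,B1,B2,B3} = {B0,B1}; idom=B1
  B5: preds {B2,B4}: {B0,B1,B2} ∩ {B0,B1,B4} = {B0,B1}; idom=B1

Frontier:
  B1←B0: walk · to B0
  B1←B2: walk B2→B1 to B0
  B1←B4: walk B4→B1 to B0
  B4←B1: walk · to B1
  B4←B3: walk B3→B2 to B1
  B5←B2: walk B2 to B1
  B5←B4: walk B4 to B1
  B0: DF=∅
  B1: DF={B1}
  B2: DF={B1,B4,B5}
  B3: DF={B4}
  B4: DF={B1,B5}
  B5: DF=∅

φ for d: defs {B0,B2}
  DF⁺ = {B1,B4,B5}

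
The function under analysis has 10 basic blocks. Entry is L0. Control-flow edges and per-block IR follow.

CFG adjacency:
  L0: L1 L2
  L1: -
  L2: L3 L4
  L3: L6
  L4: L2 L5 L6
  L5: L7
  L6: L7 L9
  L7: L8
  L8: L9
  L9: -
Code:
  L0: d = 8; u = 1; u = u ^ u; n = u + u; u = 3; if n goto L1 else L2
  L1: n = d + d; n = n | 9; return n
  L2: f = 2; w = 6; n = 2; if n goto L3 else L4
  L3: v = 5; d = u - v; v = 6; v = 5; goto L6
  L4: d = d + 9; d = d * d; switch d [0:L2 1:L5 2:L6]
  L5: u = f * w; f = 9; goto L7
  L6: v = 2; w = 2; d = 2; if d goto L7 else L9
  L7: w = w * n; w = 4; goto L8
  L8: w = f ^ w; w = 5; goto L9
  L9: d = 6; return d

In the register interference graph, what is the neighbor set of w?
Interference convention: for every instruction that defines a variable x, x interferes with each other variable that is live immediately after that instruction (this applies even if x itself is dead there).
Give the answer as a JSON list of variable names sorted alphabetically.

Answer: ["d", "f", "n", "u"]

Derivation:
Block summaries:
  L0 def {d,n,u} use ∅
  L1 def {n} use {d}
  L2 def {f,n,w} use ∅
  L3 def {d,v} use {u}
  L4 def {d} use {d}
  L5 def {f,u} use {f,w}
  L6 def {d,v,w} use ∅
  L7 def {w} use {n,w}
  L8 def {w} use {f,w}
  L9 def {d} use ∅

Live sets:
  L0 li=∅ lo={d,u}
  L1 li={d} lo=∅
  L2 li={d,u} lo={d,f,n,u,w}
  L3 li={f,n,u} lo={f,n}
  L4 li={d,f,n,u,w} lo={d,f,n,u,w}
  L5 li={f,n,w} lo={f,n,w}
  L6 li={f,n} lo={f,n,w}
  L7 li={f,n,w} lo={f,w}
  L8 li={f,w} lo=∅
  L9 li=∅ lo=∅

Interfere edges:
  d↔{f,n,u,w}
  f↔{d,n,u,v,w}
  n↔{d,f,u,v,w}
  u↔{d,f,n,v,w}
  v↔{f,n,u}
  w↔{d,f,n,u}

N(w) = ["d", "f", "n", "u"]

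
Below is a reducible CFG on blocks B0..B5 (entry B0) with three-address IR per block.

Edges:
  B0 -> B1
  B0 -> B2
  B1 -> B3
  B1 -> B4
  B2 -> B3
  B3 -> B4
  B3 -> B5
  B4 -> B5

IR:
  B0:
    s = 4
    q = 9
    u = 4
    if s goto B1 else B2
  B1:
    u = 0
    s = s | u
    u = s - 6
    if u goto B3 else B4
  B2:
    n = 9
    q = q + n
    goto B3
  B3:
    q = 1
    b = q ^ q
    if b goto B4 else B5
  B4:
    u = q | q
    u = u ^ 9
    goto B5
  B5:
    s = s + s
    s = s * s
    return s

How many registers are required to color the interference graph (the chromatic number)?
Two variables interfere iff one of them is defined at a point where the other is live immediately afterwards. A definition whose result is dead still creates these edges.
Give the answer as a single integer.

Answer: 3

Derivation:
Block summaries:
  B0: def={q,s,u} ue=∅
  B1: def={s,u} ue={s}
  B2: def={n,q} ue={q}
  B3: def={b,q} ue=∅
  B4: def={u} ue={q}
  B5: def={s} ue={s}

Liveness:
  live B0: ∅→{q,s}
  live B1: {q,s}→{q,s}
  live B2: {q,s}→{s}
  live B3: {s}→{q,s}
  live B4: {q,s}→{s}
  live B5: {s}→∅

Interference:
  b↔{q,s}
  n↔{q,s}
  q↔{b,n,s,u}
  s↔{b,n,q,u}
  u↔{q,s}

Registers:
  lower bound: {b,q,s} mutually conflict ⇒ χ ≥ 3
  assign b→c2 n→c2 q→c0 s→c1 u→c2 — no edge inside a register ⇒ χ ≤ 3
  χ = 3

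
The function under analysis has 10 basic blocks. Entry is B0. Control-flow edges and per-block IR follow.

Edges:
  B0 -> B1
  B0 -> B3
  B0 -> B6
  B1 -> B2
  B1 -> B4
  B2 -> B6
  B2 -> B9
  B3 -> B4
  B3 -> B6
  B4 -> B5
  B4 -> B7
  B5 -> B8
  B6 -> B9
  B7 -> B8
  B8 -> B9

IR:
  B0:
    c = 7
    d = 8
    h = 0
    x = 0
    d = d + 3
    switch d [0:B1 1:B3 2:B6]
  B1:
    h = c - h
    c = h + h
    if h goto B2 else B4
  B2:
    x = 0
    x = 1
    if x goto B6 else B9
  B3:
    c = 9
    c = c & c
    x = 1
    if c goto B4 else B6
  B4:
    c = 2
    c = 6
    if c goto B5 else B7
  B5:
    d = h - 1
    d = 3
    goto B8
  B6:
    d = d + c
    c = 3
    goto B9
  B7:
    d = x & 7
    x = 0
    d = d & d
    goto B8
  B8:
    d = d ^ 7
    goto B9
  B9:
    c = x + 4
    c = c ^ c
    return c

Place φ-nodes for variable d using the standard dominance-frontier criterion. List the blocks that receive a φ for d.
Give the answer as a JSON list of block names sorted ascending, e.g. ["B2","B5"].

Answer: ["B8", "B9"]

Analysis:
idom tree: B1←B0 B2←B1 B3←B0 B4←B0 B5←B4 B6←B0 B7←B4 B8←B4 B9←B0
Dom at joins:
  B4: preds {B1,B3}: {B0,B1} ∩ {B0,B3} = {B0}; idom=B0
  B6: preds {B0,B2,B3}: {B0} ∩ {B0,B1,B2} ∩ {B0,B3} = {B0}; idom=B0
  B8: preds {B5,B7}: {B0,B4,B5} ∩ {B0,B4,B7} = {B0,B4}; idom=B4
  B9: preds {B2,B6,B8}: {B0,B1,B2} ∩ {B0,B6} ∩ {B0,B4,B8} = {B0}; idom=B0

Frontier:
  B4←B1: walk B1 to B0
  B4←B3: walk B3 to B0
  B6←B0: walk · to B0
  B6←B2: walk B2→B1 to B0
  B6←B3: walk B3 to B0
  B8←B5: walk B5 to B4
  B8←B7: walk B7 to B4
  B9←B2: walk B2→B1 to B0
  B9←B6: walk B6 to B0
  B9←B8: walk B8→B4 to B0
  B0 → ∅
  B1 → {B4,B6,B9}
  B2 → {B6,B9}
  B3 → {B4,B6}
  B4 → {B9}
  B5 → {B8}
  B6 → {B9}
  B7 → {B8}
  B8 → {B9}
  B9 → ∅

φ for d: defs {B0,B5,B6,B7,B8}
  DF⁺ = {B8,B9}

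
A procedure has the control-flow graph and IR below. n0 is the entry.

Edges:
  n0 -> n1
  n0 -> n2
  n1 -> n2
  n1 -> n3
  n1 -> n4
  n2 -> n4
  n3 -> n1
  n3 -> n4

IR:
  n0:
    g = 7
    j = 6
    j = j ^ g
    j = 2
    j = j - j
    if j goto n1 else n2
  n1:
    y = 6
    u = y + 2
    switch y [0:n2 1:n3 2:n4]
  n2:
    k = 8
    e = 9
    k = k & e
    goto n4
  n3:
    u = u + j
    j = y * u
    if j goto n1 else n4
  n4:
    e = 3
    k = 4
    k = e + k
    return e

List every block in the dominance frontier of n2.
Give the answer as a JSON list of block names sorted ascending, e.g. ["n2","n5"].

Answer: ["n4"]

Derivation:
idom tree: n1←n0 n2←n0 n3←n1 n4←n0
Dom at joins:
  n1: preds {n0,n3}: {n0} ∩ {n0,n1,n3} = {n0}; idom=n0
  n2: preds {n0,n1}: {n0} ∩ {n0,n1} = {n0}; idom=n0
  n4: preds {n1,n2,n3}: {n0,n1} ∩ {n0,n2} ∩ {n0,n1,n3} = {n0}; idom=n0

DF walk-up:
  join n1 pred n0: · stop@n0
  join n1 pred n3: n3→n1 stop@n0
  join n2 pred n0: · stop@n0
  join n2 pred n1: n1 stop@n0
  join n4 pred n1: n1 stop@n0
  join n4 pred n2: n2 stop@n0
  join n4 pred n3: n3→n1 stop@n0
  n0 → ∅
  n1 → {n1,n2,n4}
  n2 → {n4}
  n3 → {n1,n4}
  n4 → ∅

DF(n2) = ["n4"]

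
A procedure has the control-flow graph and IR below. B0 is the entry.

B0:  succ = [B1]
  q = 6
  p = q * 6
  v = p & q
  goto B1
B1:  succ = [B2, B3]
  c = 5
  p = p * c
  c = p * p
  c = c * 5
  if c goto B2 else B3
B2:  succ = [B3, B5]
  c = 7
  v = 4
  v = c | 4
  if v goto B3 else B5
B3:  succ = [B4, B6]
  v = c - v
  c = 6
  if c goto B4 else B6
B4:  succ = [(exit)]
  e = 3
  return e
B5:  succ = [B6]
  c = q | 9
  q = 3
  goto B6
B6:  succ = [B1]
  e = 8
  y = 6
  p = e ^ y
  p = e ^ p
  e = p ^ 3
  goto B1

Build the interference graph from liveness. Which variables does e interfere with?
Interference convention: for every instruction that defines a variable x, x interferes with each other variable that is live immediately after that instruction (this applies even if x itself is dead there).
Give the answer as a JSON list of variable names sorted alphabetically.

Answer: ["p", "q", "v", "y"]

Working:
Per-block:
  B0: def={p,q,v} ue=∅
  B1: def={c,p} ue={p}
  B2: def={c,v} ue=∅
  B3: def={c,v} ue={c,v}
  B4: def={e} ue=∅
  B5: def={c,q} ue={q}
  B6: def={e,p,y} ue=∅

Backward fixpoint:
  B0 li=∅ lo={p,q,v}
  B1 li={p,q,v} lo={c,q,v}
  B2 li={q} lo={c,q,v}
  B3 li={c,q,v} lo={q,v}
  B4 li=∅ lo=∅
  B5 li={q,v} lo={q,v}
  B6 li={q,v} lo={p,q,v}

Interference:
  c↔{p,q,v}
  e↔{p,q,v,y}
  p↔{c,e,q,v}
  q↔{c,e,p,v,y}
  v↔{c,e,p,q,y}
  y↔{e,q,v}

N(e) = ["p", "q", "v", "y"]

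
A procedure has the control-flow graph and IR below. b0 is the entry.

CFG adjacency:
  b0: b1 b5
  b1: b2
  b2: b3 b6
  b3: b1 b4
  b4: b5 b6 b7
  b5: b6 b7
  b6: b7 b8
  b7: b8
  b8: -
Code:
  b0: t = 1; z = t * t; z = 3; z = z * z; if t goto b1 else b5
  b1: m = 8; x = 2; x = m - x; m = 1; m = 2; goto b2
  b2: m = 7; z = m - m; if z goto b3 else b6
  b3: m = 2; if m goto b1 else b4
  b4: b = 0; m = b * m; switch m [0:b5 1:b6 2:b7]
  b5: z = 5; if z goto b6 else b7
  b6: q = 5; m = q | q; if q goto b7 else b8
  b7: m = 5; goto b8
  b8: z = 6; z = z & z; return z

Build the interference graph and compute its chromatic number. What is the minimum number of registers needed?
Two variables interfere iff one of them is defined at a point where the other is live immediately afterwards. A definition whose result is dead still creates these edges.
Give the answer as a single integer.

Answer: 2

Derivation:
def/use:
  b0: {t,z} / ∅
  b1: {m,x} / ∅
  b2: {m,z} / ∅
  b3: {m} / ∅
  b4: {b,m} / {m}
  b5: {z} / ∅
  b6: {m,q} / ∅
  b7: {m} / ∅
  b8: {z} / ∅

Live sets:
  b0: in=∅ out=∅
  b1: in=∅ out=∅
  b2: in=∅ out=∅
  b3: in=∅ out={m}
  b4: in={m} out=∅
  b5: in=∅ out=∅
  b6: in=∅ out=∅
  b7: in=∅ out=∅
  b8: in=∅ out=∅

Interfere edges:
  b↔{m}
  m↔{b,q,x}
  q↔{m}
  t↔{z}
  x↔{m}
  z↔{t}

Registers:
  clique {b,m} ⇒ need ≥ 2
  assign b→r1 m→r0 q→r1 t→r0 x→r1 z→r1 — no edge inside a register ⇒ χ ≤ 2
  χ = 2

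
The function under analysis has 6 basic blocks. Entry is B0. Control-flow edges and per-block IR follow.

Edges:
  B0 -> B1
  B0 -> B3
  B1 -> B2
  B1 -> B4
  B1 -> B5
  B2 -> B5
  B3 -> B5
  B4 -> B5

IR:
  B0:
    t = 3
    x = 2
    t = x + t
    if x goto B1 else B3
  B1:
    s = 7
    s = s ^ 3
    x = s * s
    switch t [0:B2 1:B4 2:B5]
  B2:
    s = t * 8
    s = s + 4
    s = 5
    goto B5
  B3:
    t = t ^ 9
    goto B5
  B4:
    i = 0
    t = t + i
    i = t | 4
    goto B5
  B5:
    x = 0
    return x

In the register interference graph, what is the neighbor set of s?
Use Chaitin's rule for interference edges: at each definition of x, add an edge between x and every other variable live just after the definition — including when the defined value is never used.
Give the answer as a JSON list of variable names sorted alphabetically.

Answer: ["t"]

Analysis:
Block summaries:
  B0 def {t,x} use ∅
  B1 def {s,x} use {t}
  B2 def {s} use {t}
  B3 def {t} use {t}
  B4 def {i,t} use {t}
  B5 def {x} use ∅

Liveness:
  live B0: ∅→{t}
  live B1: {t}→{t}
  live B2: {t}→∅
  live B3: {t}→∅
  live B4: {t}→∅
  live B5: ∅→∅

Interference:
  i: {t}
  s: {t}
  t: {i,s,x}
  x: {t}

N(s) = ["t"]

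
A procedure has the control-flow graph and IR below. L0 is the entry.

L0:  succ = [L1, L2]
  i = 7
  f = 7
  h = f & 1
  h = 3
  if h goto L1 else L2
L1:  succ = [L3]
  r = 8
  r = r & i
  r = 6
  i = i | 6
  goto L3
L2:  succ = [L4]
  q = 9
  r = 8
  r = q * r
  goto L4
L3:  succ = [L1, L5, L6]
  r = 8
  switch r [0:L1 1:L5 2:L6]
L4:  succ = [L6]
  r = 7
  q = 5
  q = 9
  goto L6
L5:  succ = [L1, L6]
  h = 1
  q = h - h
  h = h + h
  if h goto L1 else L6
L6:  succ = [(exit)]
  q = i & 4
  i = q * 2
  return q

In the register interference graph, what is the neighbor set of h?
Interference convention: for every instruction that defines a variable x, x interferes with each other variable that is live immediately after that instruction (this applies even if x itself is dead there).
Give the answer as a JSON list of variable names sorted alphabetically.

Answer: ["i", "q"]

Derivation:
def/use:
  L0: def={f,h,i} ue=∅
  L1: def={i,r} ue={i}
  L2: def={q,r} ue=∅
  L3: def={r} ue=∅
  L4: def={q,r} ue=∅
  L5: def={h,q} ue=∅
  L6: def={i,q} ue={i}

Liveness:
  L0 li=∅ lo={i}
  L1 li={i} lo={i}
  L2 li={i} lo={i}
  L3 li={i} lo={i}
  L4 li={i} lo={i}
  L5 li={i} lo={i}
  L6 li={i} lo=∅

Interference:
  f↔{i}
  h↔{i,q}
  i↔{f,h,q,r}
  q↔{h,i,r}
  r↔{i,q}

N(h) = ["i", "q"]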